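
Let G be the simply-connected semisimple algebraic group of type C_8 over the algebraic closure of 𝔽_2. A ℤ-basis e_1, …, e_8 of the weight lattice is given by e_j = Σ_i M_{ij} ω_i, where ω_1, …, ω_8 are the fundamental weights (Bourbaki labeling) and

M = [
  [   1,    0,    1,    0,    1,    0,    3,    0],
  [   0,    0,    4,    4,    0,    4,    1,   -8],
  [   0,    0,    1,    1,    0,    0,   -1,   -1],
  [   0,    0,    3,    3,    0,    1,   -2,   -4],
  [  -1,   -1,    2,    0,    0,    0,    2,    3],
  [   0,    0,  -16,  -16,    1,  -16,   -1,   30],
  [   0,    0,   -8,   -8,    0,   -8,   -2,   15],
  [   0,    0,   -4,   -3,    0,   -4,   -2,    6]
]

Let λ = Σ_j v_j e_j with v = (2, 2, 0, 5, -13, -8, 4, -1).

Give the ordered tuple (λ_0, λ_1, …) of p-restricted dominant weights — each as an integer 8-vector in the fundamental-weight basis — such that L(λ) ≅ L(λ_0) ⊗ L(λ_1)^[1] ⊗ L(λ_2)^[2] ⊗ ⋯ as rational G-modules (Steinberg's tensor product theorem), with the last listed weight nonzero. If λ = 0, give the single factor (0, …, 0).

Converting to the ω-basis (c_i = row i of M dotted with v = (2, 2, 0, 5, -13, -8, 4, -1)):
  c_1 = 1*2 + 0*2 + 1*0 + 0*5 + 1*-13 + 0*-8 + 3*4 + 0*-1 = 1
  c_2 = 0*2 + 0*2 + 4*0 + 4*5 + 0*-13 + 4*-8 + 1*4 + -8*-1 = 0
  c_3 = 0*2 + 0*2 + 1*0 + 1*5 + 0*-13 + 0*-8 + -1*4 + -1*-1 = 2
  c_4 = 0*2 + 0*2 + 3*0 + 3*5 + 0*-13 + 1*-8 + -2*4 + -4*-1 = 3
  c_5 = -1*2 + -1*2 + 2*0 + 0*5 + 0*-13 + 0*-8 + 2*4 + 3*-1 = 1
  c_6 = 0*2 + 0*2 + -16*0 + -16*5 + 1*-13 + -16*-8 + -1*4 + 30*-1 = 1
  c_7 = 0*2 + 0*2 + -8*0 + -8*5 + 0*-13 + -8*-8 + -2*4 + 15*-1 = 1
  c_8 = 0*2 + 0*2 + -4*0 + -3*5 + 0*-13 + -4*-8 + -2*4 + 6*-1 = 3
Base-2 expansion of each c_i:
  c_1 = 1 = 1·2^0
  c_2 = 0
  c_3 = 2 = 0·2^0 + 1·2^1
  c_4 = 3 = 1·2^0 + 1·2^1
  c_5 = 1 = 1·2^0
  c_6 = 1 = 1·2^0
  c_7 = 1 = 1·2^0
  c_8 = 3 = 1·2^0 + 1·2^1
p-restricted factor λ_0 = (1, 0, 0, 1, 1, 1, 1, 1)
p-restricted factor λ_1 = (0, 0, 1, 1, 0, 0, 0, 1)

((1, 0, 0, 1, 1, 1, 1, 1), (0, 0, 1, 1, 0, 0, 0, 1))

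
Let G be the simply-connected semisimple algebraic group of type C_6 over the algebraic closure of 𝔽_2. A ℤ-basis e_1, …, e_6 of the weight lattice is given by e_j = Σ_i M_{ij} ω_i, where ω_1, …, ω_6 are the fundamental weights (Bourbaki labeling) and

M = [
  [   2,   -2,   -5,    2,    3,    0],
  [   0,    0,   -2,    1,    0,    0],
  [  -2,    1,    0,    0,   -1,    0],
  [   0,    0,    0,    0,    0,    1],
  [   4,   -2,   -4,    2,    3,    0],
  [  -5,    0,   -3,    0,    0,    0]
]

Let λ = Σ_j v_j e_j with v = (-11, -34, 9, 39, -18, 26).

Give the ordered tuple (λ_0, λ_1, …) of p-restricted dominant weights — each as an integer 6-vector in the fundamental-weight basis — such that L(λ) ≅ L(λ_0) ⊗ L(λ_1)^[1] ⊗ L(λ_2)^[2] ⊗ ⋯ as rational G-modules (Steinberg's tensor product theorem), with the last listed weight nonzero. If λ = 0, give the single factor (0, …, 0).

((1, 1, 0, 0, 0, 0), (0, 0, 1, 1, 0, 0), (0, 1, 1, 0, 1, 1), (1, 0, 0, 1, 1, 1), (1, 1, 0, 1, 0, 1))

In the fundamental-weight basis, λ has coordinates c = M·v (v = (-11, -34, 9, 39, -18, 26)):
  c_1 = 2*-11 + -2*-34 + -5*9 + 2*39 + 3*-18 + 0*26 = 25
  c_2 = 0*-11 + 0*-34 + -2*9 + 1*39 + 0*-18 + 0*26 = 21
  c_3 = -2*-11 + 1*-34 + 0*9 + 0*39 + -1*-18 + 0*26 = 6
  c_4 = 0*-11 + 0*-34 + 0*9 + 0*39 + 0*-18 + 1*26 = 26
  c_5 = 4*-11 + -2*-34 + -4*9 + 2*39 + 3*-18 + 0*26 = 12
  c_6 = -5*-11 + 0*-34 + -3*9 + 0*39 + 0*-18 + 0*26 = 28
Writing each c_i in base p = 2:
  c_1 = 25 = 1·2^0 + 0·2^1 + 0·2^2 + 1·2^3 + 1·2^4
  c_2 = 21 = 1·2^0 + 0·2^1 + 1·2^2 + 0·2^3 + 1·2^4
  c_3 = 6 = 0·2^0 + 1·2^1 + 1·2^2
  c_4 = 26 = 0·2^0 + 1·2^1 + 0·2^2 + 1·2^3 + 1·2^4
  c_5 = 12 = 0·2^0 + 0·2^1 + 1·2^2 + 1·2^3
  c_6 = 28 = 0·2^0 + 0·2^1 + 1·2^2 + 1·2^3 + 1·2^4
p-restricted factor λ_0 = (1, 1, 0, 0, 0, 0)
p-restricted factor λ_1 = (0, 0, 1, 1, 0, 0)
p-restricted factor λ_2 = (0, 1, 1, 0, 1, 1)
p-restricted factor λ_3 = (1, 0, 0, 1, 1, 1)
p-restricted factor λ_4 = (1, 1, 0, 1, 0, 1)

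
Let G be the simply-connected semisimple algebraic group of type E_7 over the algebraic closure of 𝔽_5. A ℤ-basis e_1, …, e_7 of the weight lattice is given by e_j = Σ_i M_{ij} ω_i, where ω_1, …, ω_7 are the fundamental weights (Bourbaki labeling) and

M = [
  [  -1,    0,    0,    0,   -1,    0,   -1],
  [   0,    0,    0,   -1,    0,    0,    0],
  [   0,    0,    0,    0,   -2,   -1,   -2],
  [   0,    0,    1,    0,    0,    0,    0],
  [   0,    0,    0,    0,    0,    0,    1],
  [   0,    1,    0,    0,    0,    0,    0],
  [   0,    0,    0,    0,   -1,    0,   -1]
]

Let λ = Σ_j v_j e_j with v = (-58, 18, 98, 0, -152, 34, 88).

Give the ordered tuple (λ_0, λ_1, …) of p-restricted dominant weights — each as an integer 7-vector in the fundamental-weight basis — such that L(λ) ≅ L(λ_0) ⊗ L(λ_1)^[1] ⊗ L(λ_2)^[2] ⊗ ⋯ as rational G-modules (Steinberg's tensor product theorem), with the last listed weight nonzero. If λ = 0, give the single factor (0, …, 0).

In the fundamental-weight basis, λ has coordinates c = M·v (v = (-58, 18, 98, 0, -152, 34, 88)):
  c_1 = (-1)·(-58) + 0·18 + 0·98 + 0·0 + (-1)·(-152) + 0·34 + (-1)·(88) = 122
  c_2 = (0)·(-58) + 0·18 + 0·98 + (-1)·(0) + (0)·(-152) + 0·34 + 0·88 = 0
  c_3 = (0)·(-58) + 0·18 + 0·98 + 0·0 + (-2)·(-152) + (-1)·(34) + (-2)·(88) = 94
  c_4 = (0)·(-58) + 0·18 + 1·98 + 0·0 + (0)·(-152) + 0·34 + 0·88 = 98
  c_5 = (0)·(-58) + 0·18 + 0·98 + 0·0 + (0)·(-152) + 0·34 + 1·88 = 88
  c_6 = (0)·(-58) + 1·18 + 0·98 + 0·0 + (0)·(-152) + 0·34 + 0·88 = 18
  c_7 = (0)·(-58) + 0·18 + 0·98 + 0·0 + (-1)·(-152) + 0·34 + (-1)·(88) = 64
Base-5 expansion of each c_i:
  c_1 = 122 = 2·5^0 + 4·5^1 + 4·5^2
  c_2 = 0
  c_3 = 94 = 4·5^0 + 3·5^1 + 3·5^2
  c_4 = 98 = 3·5^0 + 4·5^1 + 3·5^2
  c_5 = 88 = 3·5^0 + 2·5^1 + 3·5^2
  c_6 = 18 = 3·5^0 + 3·5^1
  c_7 = 64 = 4·5^0 + 2·5^1 + 2·5^2
Factor λ_0 = (2, 0, 4, 3, 3, 3, 4)
Factor λ_1 = (4, 0, 3, 4, 2, 3, 2)
Factor λ_2 = (4, 0, 3, 3, 3, 0, 2)

((2, 0, 4, 3, 3, 3, 4), (4, 0, 3, 4, 2, 3, 2), (4, 0, 3, 3, 3, 0, 2))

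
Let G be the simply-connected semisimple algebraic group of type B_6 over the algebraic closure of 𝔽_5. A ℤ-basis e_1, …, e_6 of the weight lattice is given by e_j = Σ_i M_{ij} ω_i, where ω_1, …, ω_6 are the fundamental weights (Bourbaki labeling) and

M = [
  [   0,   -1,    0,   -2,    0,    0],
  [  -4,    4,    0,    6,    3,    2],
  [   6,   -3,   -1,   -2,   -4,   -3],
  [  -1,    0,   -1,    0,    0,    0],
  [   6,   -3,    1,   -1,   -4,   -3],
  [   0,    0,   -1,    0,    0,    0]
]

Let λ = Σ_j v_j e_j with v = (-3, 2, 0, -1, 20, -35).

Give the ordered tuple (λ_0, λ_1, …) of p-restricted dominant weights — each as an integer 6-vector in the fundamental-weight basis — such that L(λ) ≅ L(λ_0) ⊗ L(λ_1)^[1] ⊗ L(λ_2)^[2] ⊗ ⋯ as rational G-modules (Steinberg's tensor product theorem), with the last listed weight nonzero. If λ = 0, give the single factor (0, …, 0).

Converting to the ω-basis (c_i = row i of M dotted with v = (-3, 2, 0, -1, 20, -35)):
  c_1 = 0*-3 + -1*2 + 0*0 + -2*-1 + 0*20 + 0*-35 = 0
  c_2 = -4*-3 + 4*2 + 0*0 + 6*-1 + 3*20 + 2*-35 = 4
  c_3 = 6*-3 + -3*2 + -1*0 + -2*-1 + -4*20 + -3*-35 = 3
  c_4 = -1*-3 + 0*2 + -1*0 + 0*-1 + 0*20 + 0*-35 = 3
  c_5 = 6*-3 + -3*2 + 1*0 + -1*-1 + -4*20 + -3*-35 = 2
  c_6 = 0*-3 + 0*2 + -1*0 + 0*-1 + 0*20 + 0*-35 = 0
Base-5 expansion of each c_i:
  c_1 = 0
  c_2 = 4 = 4·5^0
  c_3 = 3 = 3·5^0
  c_4 = 3 = 3·5^0
  c_5 = 2 = 2·5^0
  c_6 = 0
Factor λ_0 = (0, 4, 3, 3, 2, 0)

((0, 4, 3, 3, 2, 0),)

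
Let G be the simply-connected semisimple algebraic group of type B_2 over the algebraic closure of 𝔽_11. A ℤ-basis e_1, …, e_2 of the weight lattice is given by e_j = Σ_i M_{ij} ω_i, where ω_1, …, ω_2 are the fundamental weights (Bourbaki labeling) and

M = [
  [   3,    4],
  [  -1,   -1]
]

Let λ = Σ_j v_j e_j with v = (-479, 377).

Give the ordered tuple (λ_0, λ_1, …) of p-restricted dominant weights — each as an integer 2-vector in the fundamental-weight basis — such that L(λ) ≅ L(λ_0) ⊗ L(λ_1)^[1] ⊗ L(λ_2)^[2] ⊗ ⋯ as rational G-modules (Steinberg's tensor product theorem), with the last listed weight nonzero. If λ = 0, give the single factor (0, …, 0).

Change of basis e → ω: c = M·v where v = (-479, 377):
  c_1 = (3)·(-479) + 4·377 = 71
  c_2 = (-1)·(-479) + (-1)·(377) = 102
Base-11 expansion of each c_i:
  c_1 = 71 = 5·11^0 + 6·11^1
  c_2 = 102 = 3·11^0 + 9·11^1
Factor λ_0 = (5, 3)
Factor λ_1 = (6, 9)

((5, 3), (6, 9))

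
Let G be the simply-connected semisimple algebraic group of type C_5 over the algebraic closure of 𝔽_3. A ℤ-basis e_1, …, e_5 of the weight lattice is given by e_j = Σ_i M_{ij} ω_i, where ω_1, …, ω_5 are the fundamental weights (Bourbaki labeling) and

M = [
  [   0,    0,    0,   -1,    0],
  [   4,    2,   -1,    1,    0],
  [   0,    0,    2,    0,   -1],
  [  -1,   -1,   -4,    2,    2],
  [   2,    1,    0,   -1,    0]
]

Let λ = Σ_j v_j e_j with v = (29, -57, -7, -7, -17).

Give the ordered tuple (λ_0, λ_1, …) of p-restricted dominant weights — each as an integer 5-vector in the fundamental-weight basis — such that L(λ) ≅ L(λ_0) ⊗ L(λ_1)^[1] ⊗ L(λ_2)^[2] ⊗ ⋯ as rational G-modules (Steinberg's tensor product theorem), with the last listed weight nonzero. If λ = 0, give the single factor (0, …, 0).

Compute c_i = Σ_j M_{ij} v_j with v = (29, -57, -7, -7, -17):
  c_1 = 0*29 + 0*-57 + 0*-7 + -1*-7 + 0*-17 = 7
  c_2 = 4*29 + 2*-57 + -1*-7 + 1*-7 + 0*-17 = 2
  c_3 = 0*29 + 0*-57 + 2*-7 + 0*-7 + -1*-17 = 3
  c_4 = -1*29 + -1*-57 + -4*-7 + 2*-7 + 2*-17 = 8
  c_5 = 2*29 + 1*-57 + 0*-7 + -1*-7 + 0*-17 = 8
Expand coordinatewise in base 3:
  c_1 = 7 = 1·3^0 + 2·3^1
  c_2 = 2 = 2·3^0
  c_3 = 3 = 0·3^0 + 1·3^1
  c_4 = 8 = 2·3^0 + 2·3^1
  c_5 = 8 = 2·3^0 + 2·3^1
Factor λ_0 = (1, 2, 0, 2, 2)
Factor λ_1 = (2, 0, 1, 2, 2)

((1, 2, 0, 2, 2), (2, 0, 1, 2, 2))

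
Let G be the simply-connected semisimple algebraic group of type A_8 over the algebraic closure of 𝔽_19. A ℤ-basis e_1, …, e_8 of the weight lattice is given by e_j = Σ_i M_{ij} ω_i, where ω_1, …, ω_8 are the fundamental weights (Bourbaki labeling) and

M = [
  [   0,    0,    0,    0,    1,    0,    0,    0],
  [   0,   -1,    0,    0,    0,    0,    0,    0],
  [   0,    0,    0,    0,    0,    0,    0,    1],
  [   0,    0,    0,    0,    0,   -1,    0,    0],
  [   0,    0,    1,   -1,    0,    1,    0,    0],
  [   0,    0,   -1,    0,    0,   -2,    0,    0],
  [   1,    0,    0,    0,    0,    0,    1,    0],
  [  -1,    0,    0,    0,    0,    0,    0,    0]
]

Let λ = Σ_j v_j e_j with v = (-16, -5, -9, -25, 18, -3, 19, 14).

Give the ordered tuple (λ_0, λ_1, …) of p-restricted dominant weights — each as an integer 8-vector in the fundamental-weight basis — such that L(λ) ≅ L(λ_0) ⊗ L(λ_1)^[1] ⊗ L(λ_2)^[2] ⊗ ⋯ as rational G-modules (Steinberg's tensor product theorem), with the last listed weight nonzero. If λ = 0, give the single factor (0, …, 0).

Compute c_i = Σ_j M_{ij} v_j with v = (-16, -5, -9, -25, 18, -3, 19, 14):
  c_1 = (0)·(-16) + (0)·(-5) + (0)·(-9) + (0)·(-25) + (1)·(18) + (0)·(-3) + (0)·(19) + (0)·(14) = 18
  c_2 = (0)·(-16) + (-1)·(-5) + (0)·(-9) + (0)·(-25) + (0)·(18) + (0)·(-3) + (0)·(19) + (0)·(14) = 5
  c_3 = (0)·(-16) + (0)·(-5) + (0)·(-9) + (0)·(-25) + (0)·(18) + (0)·(-3) + (0)·(19) + (1)·(14) = 14
  c_4 = (0)·(-16) + (0)·(-5) + (0)·(-9) + (0)·(-25) + (0)·(18) + (-1)·(-3) + (0)·(19) + (0)·(14) = 3
  c_5 = (0)·(-16) + (0)·(-5) + (1)·(-9) + (-1)·(-25) + (0)·(18) + (1)·(-3) + (0)·(19) + (0)·(14) = 13
  c_6 = (0)·(-16) + (0)·(-5) + (-1)·(-9) + (0)·(-25) + (0)·(18) + (-2)·(-3) + (0)·(19) + (0)·(14) = 15
  c_7 = (1)·(-16) + (0)·(-5) + (0)·(-9) + (0)·(-25) + (0)·(18) + (0)·(-3) + (1)·(19) + (0)·(14) = 3
  c_8 = (-1)·(-16) + (0)·(-5) + (0)·(-9) + (0)·(-25) + (0)·(18) + (0)·(-3) + (0)·(19) + (0)·(14) = 16
Base-19 expansion of each c_i:
  c_1 = 18 = 18·19^0
  c_2 = 5 = 5·19^0
  c_3 = 14 = 14·19^0
  c_4 = 3 = 3·19^0
  c_5 = 13 = 13·19^0
  c_6 = 15 = 15·19^0
  c_7 = 3 = 3·19^0
  c_8 = 16 = 16·19^0
λ_0 = (18, 5, 14, 3, 13, 15, 3, 16)

((18, 5, 14, 3, 13, 15, 3, 16),)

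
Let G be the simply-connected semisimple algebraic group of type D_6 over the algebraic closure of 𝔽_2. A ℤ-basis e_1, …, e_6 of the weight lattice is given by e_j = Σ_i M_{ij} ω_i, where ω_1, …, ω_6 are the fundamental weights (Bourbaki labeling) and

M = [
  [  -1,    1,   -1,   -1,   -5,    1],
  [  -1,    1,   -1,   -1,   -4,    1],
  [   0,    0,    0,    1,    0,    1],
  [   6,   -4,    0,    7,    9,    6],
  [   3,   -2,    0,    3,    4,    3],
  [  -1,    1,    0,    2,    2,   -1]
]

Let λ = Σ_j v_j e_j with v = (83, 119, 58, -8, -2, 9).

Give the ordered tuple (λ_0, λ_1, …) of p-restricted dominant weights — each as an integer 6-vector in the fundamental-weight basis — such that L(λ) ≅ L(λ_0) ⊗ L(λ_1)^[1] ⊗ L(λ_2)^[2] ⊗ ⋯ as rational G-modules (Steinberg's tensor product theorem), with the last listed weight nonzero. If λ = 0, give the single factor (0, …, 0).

((1, 1, 1, 0, 0, 1), (0, 1, 0, 1, 1, 1), (1, 0, 0, 0, 1, 1))

Compute c_i = Σ_j M_{ij} v_j with v = (83, 119, 58, -8, -2, 9):
  c_1 = (-1)·(83) + 1·119 + (-1)·(58) + (-1)·(-8) + (-5)·(-2) + 1·9 = 5
  c_2 = (-1)·(83) + 1·119 + (-1)·(58) + (-1)·(-8) + (-4)·(-2) + 1·9 = 3
  c_3 = 0·83 + 0·119 + 0·58 + (1)·(-8) + (0)·(-2) + 1·9 = 1
  c_4 = 6·83 + (-4)·(119) + 0·58 + (7)·(-8) + (9)·(-2) + 6·9 = 2
  c_5 = 3·83 + (-2)·(119) + 0·58 + (3)·(-8) + (4)·(-2) + 3·9 = 6
  c_6 = (-1)·(83) + 1·119 + 0·58 + (2)·(-8) + (2)·(-2) + (-1)·(9) = 7
Expand coordinatewise in base 2:
  c_1 = 5 = 1·2^0 + 0·2^1 + 1·2^2
  c_2 = 3 = 1·2^0 + 1·2^1
  c_3 = 1 = 1·2^0
  c_4 = 2 = 0·2^0 + 1·2^1
  c_5 = 6 = 0·2^0 + 1·2^1 + 1·2^2
  c_6 = 7 = 1·2^0 + 1·2^1 + 1·2^2
Factor λ_0 = (1, 1, 1, 0, 0, 1)
Factor λ_1 = (0, 1, 0, 1, 1, 1)
Factor λ_2 = (1, 0, 0, 0, 1, 1)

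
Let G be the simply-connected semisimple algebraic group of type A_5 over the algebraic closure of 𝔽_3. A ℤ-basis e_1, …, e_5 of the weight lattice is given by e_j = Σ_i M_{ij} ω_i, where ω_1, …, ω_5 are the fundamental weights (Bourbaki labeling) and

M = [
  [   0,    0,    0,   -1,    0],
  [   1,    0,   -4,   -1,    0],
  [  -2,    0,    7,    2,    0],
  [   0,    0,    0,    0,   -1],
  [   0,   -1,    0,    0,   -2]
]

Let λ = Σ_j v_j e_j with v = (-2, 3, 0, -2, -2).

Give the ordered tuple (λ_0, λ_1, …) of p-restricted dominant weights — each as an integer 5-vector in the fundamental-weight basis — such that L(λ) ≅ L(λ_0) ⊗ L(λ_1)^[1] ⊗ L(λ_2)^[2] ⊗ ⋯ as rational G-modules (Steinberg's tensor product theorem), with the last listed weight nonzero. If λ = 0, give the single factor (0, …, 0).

ω-coordinates c = M·v, v = (-2, 3, 0, -2, -2):
  c_1 = 0*-2 + 0*3 + 0*0 + -1*-2 + 0*-2 = 2
  c_2 = 1*-2 + 0*3 + -4*0 + -1*-2 + 0*-2 = 0
  c_3 = -2*-2 + 0*3 + 7*0 + 2*-2 + 0*-2 = 0
  c_4 = 0*-2 + 0*3 + 0*0 + 0*-2 + -1*-2 = 2
  c_5 = 0*-2 + -1*3 + 0*0 + 0*-2 + -2*-2 = 1
Expand coordinatewise in base 3:
  c_1 = 2 = 2·3^0
  c_2 = 0
  c_3 = 0
  c_4 = 2 = 2·3^0
  c_5 = 1 = 1·3^0
Factor λ_0 = (2, 0, 0, 2, 1)

((2, 0, 0, 2, 1),)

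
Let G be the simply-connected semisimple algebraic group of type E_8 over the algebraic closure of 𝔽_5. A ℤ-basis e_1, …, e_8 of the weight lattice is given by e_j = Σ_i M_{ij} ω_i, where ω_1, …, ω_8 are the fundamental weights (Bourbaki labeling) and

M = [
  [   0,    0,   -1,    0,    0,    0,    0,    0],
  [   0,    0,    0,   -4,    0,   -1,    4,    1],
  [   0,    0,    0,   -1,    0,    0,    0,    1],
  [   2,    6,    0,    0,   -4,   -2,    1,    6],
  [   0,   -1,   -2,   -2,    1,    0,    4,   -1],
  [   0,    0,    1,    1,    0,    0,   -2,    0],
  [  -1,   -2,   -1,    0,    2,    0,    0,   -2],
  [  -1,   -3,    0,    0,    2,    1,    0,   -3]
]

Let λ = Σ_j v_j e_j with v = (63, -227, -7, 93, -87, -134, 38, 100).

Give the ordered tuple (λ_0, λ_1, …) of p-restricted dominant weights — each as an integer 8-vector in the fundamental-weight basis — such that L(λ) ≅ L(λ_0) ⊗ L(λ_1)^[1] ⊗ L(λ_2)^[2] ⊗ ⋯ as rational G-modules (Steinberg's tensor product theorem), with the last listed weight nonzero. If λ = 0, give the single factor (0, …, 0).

Converting to the ω-basis (c_i = row i of M dotted with v = (63, -227, -7, 93, -87, -134, 38, 100)):
  c_1 = (0)·(63) + (0)·(-227) + (-1)·(-7) + (0)·(93) + (0)·(-87) + (0)·(-134) + (0)·(38) + (0)·(100) = 7
  c_2 = (0)·(63) + (0)·(-227) + (0)·(-7) + (-4)·(93) + (0)·(-87) + (-1)·(-134) + (4)·(38) + (1)·(100) = 14
  c_3 = (0)·(63) + (0)·(-227) + (0)·(-7) + (-1)·(93) + (0)·(-87) + (0)·(-134) + (0)·(38) + (1)·(100) = 7
  c_4 = (2)·(63) + (6)·(-227) + (0)·(-7) + (0)·(93) + (-4)·(-87) + (-2)·(-134) + (1)·(38) + (6)·(100) = 18
  c_5 = (0)·(63) + (-1)·(-227) + (-2)·(-7) + (-2)·(93) + (1)·(-87) + (0)·(-134) + (4)·(38) + (-1)·(100) = 20
  c_6 = (0)·(63) + (0)·(-227) + (1)·(-7) + (1)·(93) + (0)·(-87) + (0)·(-134) + (-2)·(38) + (0)·(100) = 10
  c_7 = (-1)·(63) + (-2)·(-227) + (-1)·(-7) + (0)·(93) + (2)·(-87) + (0)·(-134) + (0)·(38) + (-2)·(100) = 24
  c_8 = (-1)·(63) + (-3)·(-227) + (0)·(-7) + (0)·(93) + (2)·(-87) + (1)·(-134) + (0)·(38) + (-3)·(100) = 10
Writing each c_i in base p = 5:
  c_1 = 7 = 2·5^0 + 1·5^1
  c_2 = 14 = 4·5^0 + 2·5^1
  c_3 = 7 = 2·5^0 + 1·5^1
  c_4 = 18 = 3·5^0 + 3·5^1
  c_5 = 20 = 0·5^0 + 4·5^1
  c_6 = 10 = 0·5^0 + 2·5^1
  c_7 = 24 = 4·5^0 + 4·5^1
  c_8 = 10 = 0·5^0 + 2·5^1
λ_0 = (2, 4, 2, 3, 0, 0, 4, 0)
λ_1 = (1, 2, 1, 3, 4, 2, 4, 2)

((2, 4, 2, 3, 0, 0, 4, 0), (1, 2, 1, 3, 4, 2, 4, 2))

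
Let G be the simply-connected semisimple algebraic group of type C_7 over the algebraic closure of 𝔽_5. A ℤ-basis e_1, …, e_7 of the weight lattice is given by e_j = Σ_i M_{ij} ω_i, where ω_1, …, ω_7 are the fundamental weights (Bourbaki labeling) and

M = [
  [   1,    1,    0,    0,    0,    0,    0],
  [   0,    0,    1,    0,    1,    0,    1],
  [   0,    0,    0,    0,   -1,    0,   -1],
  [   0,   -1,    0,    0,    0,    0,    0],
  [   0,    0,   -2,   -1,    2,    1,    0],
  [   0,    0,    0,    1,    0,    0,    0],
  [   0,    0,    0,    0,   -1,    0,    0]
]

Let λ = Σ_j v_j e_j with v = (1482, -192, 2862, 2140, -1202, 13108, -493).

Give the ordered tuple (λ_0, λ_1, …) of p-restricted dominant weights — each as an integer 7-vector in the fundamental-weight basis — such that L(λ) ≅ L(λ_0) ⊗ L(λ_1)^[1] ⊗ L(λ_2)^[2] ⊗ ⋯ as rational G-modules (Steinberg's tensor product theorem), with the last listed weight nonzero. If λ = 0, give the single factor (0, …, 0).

Compute c_i = Σ_j M_{ij} v_j with v = (1482, -192, 2862, 2140, -1202, 13108, -493):
  c_1 = 1*1482 + 1*-192 + 0*2862 + 0*2140 + 0*-1202 + 0*13108 + 0*-493 = 1290
  c_2 = 0*1482 + 0*-192 + 1*2862 + 0*2140 + 1*-1202 + 0*13108 + 1*-493 = 1167
  c_3 = 0*1482 + 0*-192 + 0*2862 + 0*2140 + -1*-1202 + 0*13108 + -1*-493 = 1695
  c_4 = 0*1482 + -1*-192 + 0*2862 + 0*2140 + 0*-1202 + 0*13108 + 0*-493 = 192
  c_5 = 0*1482 + 0*-192 + -2*2862 + -1*2140 + 2*-1202 + 1*13108 + 0*-493 = 2840
  c_6 = 0*1482 + 0*-192 + 0*2862 + 1*2140 + 0*-1202 + 0*13108 + 0*-493 = 2140
  c_7 = 0*1482 + 0*-192 + 0*2862 + 0*2140 + -1*-1202 + 0*13108 + 0*-493 = 1202
Writing each c_i in base p = 5:
  c_1 = 1290 = 0·5^0 + 3·5^1 + 1·5^2 + 0·5^3 + 2·5^4
  c_2 = 1167 = 2·5^0 + 3·5^1 + 1·5^2 + 4·5^3 + 1·5^4
  c_3 = 1695 = 0·5^0 + 4·5^1 + 2·5^2 + 3·5^3 + 2·5^4
  c_4 = 192 = 2·5^0 + 3·5^1 + 2·5^2 + 1·5^3
  c_5 = 2840 = 0·5^0 + 3·5^1 + 3·5^2 + 2·5^3 + 4·5^4
  c_6 = 2140 = 0·5^0 + 3·5^1 + 0·5^2 + 2·5^3 + 3·5^4
  c_7 = 1202 = 2·5^0 + 0·5^1 + 3·5^2 + 4·5^3 + 1·5^4
Factor λ_0 = (0, 2, 0, 2, 0, 0, 2)
Factor λ_1 = (3, 3, 4, 3, 3, 3, 0)
Factor λ_2 = (1, 1, 2, 2, 3, 0, 3)
Factor λ_3 = (0, 4, 3, 1, 2, 2, 4)
Factor λ_4 = (2, 1, 2, 0, 4, 3, 1)

((0, 2, 0, 2, 0, 0, 2), (3, 3, 4, 3, 3, 3, 0), (1, 1, 2, 2, 3, 0, 3), (0, 4, 3, 1, 2, 2, 4), (2, 1, 2, 0, 4, 3, 1))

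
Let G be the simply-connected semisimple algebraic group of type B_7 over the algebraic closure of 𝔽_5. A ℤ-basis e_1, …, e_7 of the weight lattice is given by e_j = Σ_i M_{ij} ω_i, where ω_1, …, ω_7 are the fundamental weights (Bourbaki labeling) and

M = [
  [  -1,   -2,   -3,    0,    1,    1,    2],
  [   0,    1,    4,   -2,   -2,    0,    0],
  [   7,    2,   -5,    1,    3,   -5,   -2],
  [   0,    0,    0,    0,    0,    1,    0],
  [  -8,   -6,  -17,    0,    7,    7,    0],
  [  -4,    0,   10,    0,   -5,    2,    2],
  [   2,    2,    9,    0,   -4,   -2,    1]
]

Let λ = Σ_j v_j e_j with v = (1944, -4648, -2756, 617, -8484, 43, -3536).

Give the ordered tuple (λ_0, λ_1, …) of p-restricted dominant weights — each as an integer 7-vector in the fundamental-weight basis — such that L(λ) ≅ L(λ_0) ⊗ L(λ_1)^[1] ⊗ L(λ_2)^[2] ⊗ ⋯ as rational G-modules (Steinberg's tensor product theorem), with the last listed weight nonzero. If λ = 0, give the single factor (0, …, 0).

((2, 2, 4, 3, 1, 3, 2), (1, 2, 2, 3, 0, 4, 0), (4, 2, 4, 1, 4, 3, 4))

Converting to the ω-basis (c_i = row i of M dotted with v = (1944, -4648, -2756, 617, -8484, 43, -3536)):
  c_1 = (-1)·(1944) + (-2)·(-4648) + (-3)·(-2756) + (0)·(617) + (1)·(-8484) + (1)·(43) + (2)·(-3536) = 107
  c_2 = (0)·(1944) + (1)·(-4648) + (4)·(-2756) + (-2)·(617) + (-2)·(-8484) + (0)·(43) + (0)·(-3536) = 62
  c_3 = (7)·(1944) + (2)·(-4648) + (-5)·(-2756) + (1)·(617) + (3)·(-8484) + (-5)·(43) + (-2)·(-3536) = 114
  c_4 = (0)·(1944) + (0)·(-4648) + (0)·(-2756) + (0)·(617) + (0)·(-8484) + (1)·(43) + (0)·(-3536) = 43
  c_5 = (-8)·(1944) + (-6)·(-4648) + (-17)·(-2756) + (0)·(617) + (7)·(-8484) + (7)·(43) + (0)·(-3536) = 101
  c_6 = (-4)·(1944) + (0)·(-4648) + (10)·(-2756) + (0)·(617) + (-5)·(-8484) + (2)·(43) + (2)·(-3536) = 98
  c_7 = (2)·(1944) + (2)·(-4648) + (9)·(-2756) + (0)·(617) + (-4)·(-8484) + (-2)·(43) + (1)·(-3536) = 102
Base-5 expansion of each c_i:
  c_1 = 107 = 2·5^0 + 1·5^1 + 4·5^2
  c_2 = 62 = 2·5^0 + 2·5^1 + 2·5^2
  c_3 = 114 = 4·5^0 + 2·5^1 + 4·5^2
  c_4 = 43 = 3·5^0 + 3·5^1 + 1·5^2
  c_5 = 101 = 1·5^0 + 0·5^1 + 4·5^2
  c_6 = 98 = 3·5^0 + 4·5^1 + 3·5^2
  c_7 = 102 = 2·5^0 + 0·5^1 + 4·5^2
λ_0 = (2, 2, 4, 3, 1, 3, 2)
λ_1 = (1, 2, 2, 3, 0, 4, 0)
λ_2 = (4, 2, 4, 1, 4, 3, 4)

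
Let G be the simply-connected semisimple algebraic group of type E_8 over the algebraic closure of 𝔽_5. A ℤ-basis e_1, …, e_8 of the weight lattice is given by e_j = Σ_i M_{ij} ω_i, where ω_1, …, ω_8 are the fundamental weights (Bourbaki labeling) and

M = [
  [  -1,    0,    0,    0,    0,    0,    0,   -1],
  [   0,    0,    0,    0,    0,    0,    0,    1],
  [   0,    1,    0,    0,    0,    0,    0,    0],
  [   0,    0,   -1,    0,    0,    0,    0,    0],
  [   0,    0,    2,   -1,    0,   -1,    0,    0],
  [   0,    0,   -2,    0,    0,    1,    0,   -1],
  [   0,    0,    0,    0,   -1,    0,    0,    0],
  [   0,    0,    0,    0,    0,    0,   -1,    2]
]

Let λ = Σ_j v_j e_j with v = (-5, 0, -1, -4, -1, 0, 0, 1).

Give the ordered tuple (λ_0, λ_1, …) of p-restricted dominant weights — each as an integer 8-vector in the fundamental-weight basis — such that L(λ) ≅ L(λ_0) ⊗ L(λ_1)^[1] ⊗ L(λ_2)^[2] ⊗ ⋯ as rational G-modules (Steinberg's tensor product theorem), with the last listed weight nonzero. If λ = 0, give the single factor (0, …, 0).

Compute c_i = Σ_j M_{ij} v_j with v = (-5, 0, -1, -4, -1, 0, 0, 1):
  c_1 = (-1)·(-5) + (0)·(0) + (0)·(-1) + (0)·(-4) + (0)·(-1) + (0)·(0) + (0)·(0) + (-1)·(1) = 4
  c_2 = (0)·(-5) + (0)·(0) + (0)·(-1) + (0)·(-4) + (0)·(-1) + (0)·(0) + (0)·(0) + (1)·(1) = 1
  c_3 = (0)·(-5) + (1)·(0) + (0)·(-1) + (0)·(-4) + (0)·(-1) + (0)·(0) + (0)·(0) + (0)·(1) = 0
  c_4 = (0)·(-5) + (0)·(0) + (-1)·(-1) + (0)·(-4) + (0)·(-1) + (0)·(0) + (0)·(0) + (0)·(1) = 1
  c_5 = (0)·(-5) + (0)·(0) + (2)·(-1) + (-1)·(-4) + (0)·(-1) + (-1)·(0) + (0)·(0) + (0)·(1) = 2
  c_6 = (0)·(-5) + (0)·(0) + (-2)·(-1) + (0)·(-4) + (0)·(-1) + (1)·(0) + (0)·(0) + (-1)·(1) = 1
  c_7 = (0)·(-5) + (0)·(0) + (0)·(-1) + (0)·(-4) + (-1)·(-1) + (0)·(0) + (0)·(0) + (0)·(1) = 1
  c_8 = (0)·(-5) + (0)·(0) + (0)·(-1) + (0)·(-4) + (0)·(-1) + (0)·(0) + (-1)·(0) + (2)·(1) = 2
p = 5; digits c_i = Σ_j d_{ij}·5^j, 0 ≤ d_{ij} < 5:
  c_1 = 4 = 4·5^0
  c_2 = 1 = 1·5^0
  c_3 = 0
  c_4 = 1 = 1·5^0
  c_5 = 2 = 2·5^0
  c_6 = 1 = 1·5^0
  c_7 = 1 = 1·5^0
  c_8 = 2 = 2·5^0
Factor λ_0 = (4, 1, 0, 1, 2, 1, 1, 2)

((4, 1, 0, 1, 2, 1, 1, 2),)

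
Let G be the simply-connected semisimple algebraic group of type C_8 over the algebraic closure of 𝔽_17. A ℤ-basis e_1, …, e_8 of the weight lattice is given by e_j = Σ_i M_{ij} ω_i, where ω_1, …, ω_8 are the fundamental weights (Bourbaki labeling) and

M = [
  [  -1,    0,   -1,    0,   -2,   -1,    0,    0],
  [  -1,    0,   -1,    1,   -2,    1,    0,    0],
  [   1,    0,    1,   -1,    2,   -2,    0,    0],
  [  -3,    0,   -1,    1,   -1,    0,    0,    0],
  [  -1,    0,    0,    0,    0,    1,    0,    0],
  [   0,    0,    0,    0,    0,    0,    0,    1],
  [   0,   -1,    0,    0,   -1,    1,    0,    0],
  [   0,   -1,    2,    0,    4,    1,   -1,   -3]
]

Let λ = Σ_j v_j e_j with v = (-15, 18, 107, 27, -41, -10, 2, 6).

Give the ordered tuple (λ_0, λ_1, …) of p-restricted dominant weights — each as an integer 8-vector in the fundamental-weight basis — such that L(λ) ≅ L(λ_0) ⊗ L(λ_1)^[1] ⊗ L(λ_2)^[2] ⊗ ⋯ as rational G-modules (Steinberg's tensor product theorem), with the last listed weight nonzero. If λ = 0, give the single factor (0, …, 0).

((0, 7, 3, 6, 5, 6, 13, 2),)

ω-coordinates c = M·v, v = (-15, 18, 107, 27, -41, -10, 2, 6):
  c_1 = (-1)·(-15) + (0)·(18) + (-1)·(107) + (0)·(27) + (-2)·(-41) + (-1)·(-10) + (0)·(2) + (0)·(6) = 0
  c_2 = (-1)·(-15) + (0)·(18) + (-1)·(107) + (1)·(27) + (-2)·(-41) + (1)·(-10) + (0)·(2) + (0)·(6) = 7
  c_3 = (1)·(-15) + (0)·(18) + (1)·(107) + (-1)·(27) + (2)·(-41) + (-2)·(-10) + (0)·(2) + (0)·(6) = 3
  c_4 = (-3)·(-15) + (0)·(18) + (-1)·(107) + (1)·(27) + (-1)·(-41) + (0)·(-10) + (0)·(2) + (0)·(6) = 6
  c_5 = (-1)·(-15) + (0)·(18) + (0)·(107) + (0)·(27) + (0)·(-41) + (1)·(-10) + (0)·(2) + (0)·(6) = 5
  c_6 = (0)·(-15) + (0)·(18) + (0)·(107) + (0)·(27) + (0)·(-41) + (0)·(-10) + (0)·(2) + (1)·(6) = 6
  c_7 = (0)·(-15) + (-1)·(18) + (0)·(107) + (0)·(27) + (-1)·(-41) + (1)·(-10) + (0)·(2) + (0)·(6) = 13
  c_8 = (0)·(-15) + (-1)·(18) + (2)·(107) + (0)·(27) + (4)·(-41) + (1)·(-10) + (-1)·(2) + (-3)·(6) = 2
Base-17 expansion of each c_i:
  c_1 = 0
  c_2 = 7 = 7·17^0
  c_3 = 3 = 3·17^0
  c_4 = 6 = 6·17^0
  c_5 = 5 = 5·17^0
  c_6 = 6 = 6·17^0
  c_7 = 13 = 13·17^0
  c_8 = 2 = 2·17^0
p-restricted factor λ_0 = (0, 7, 3, 6, 5, 6, 13, 2)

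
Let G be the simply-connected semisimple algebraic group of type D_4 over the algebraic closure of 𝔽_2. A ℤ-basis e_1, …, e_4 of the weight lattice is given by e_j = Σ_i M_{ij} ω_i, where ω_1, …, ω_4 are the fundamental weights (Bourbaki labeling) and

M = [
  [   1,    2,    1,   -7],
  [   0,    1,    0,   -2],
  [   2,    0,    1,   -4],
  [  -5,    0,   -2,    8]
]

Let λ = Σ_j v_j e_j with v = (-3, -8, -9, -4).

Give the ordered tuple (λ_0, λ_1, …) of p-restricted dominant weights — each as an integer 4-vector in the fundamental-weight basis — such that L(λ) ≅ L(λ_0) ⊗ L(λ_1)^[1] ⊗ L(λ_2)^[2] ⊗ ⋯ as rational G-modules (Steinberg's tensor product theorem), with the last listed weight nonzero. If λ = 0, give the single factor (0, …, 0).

In the fundamental-weight basis, λ has coordinates c = M·v (v = (-3, -8, -9, -4)):
  c_1 = 1*-3 + 2*-8 + 1*-9 + -7*-4 = 0
  c_2 = 0*-3 + 1*-8 + 0*-9 + -2*-4 = 0
  c_3 = 2*-3 + 0*-8 + 1*-9 + -4*-4 = 1
  c_4 = -5*-3 + 0*-8 + -2*-9 + 8*-4 = 1
Base-2 expansion of each c_i:
  c_1 = 0
  c_2 = 0
  c_3 = 1 = 1·2^0
  c_4 = 1 = 1·2^0
Factor λ_0 = (0, 0, 1, 1)

((0, 0, 1, 1),)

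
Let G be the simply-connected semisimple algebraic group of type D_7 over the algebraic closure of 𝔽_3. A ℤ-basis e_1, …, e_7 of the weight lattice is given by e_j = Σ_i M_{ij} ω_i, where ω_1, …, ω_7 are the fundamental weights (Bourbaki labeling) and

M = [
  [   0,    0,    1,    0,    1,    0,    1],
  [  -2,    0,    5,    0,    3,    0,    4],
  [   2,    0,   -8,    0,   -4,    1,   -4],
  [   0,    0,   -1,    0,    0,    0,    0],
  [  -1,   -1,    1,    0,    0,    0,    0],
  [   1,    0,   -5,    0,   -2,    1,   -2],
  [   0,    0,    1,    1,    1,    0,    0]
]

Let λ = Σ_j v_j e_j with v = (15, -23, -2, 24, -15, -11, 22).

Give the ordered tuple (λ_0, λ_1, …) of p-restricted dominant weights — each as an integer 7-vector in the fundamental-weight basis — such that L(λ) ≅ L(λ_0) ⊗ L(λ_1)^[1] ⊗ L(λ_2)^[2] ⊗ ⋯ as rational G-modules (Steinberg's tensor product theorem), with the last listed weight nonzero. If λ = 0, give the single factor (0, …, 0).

((2, 0, 1, 2, 0, 0, 1), (1, 1, 2, 0, 2, 0, 2))

ω-coordinates c = M·v, v = (15, -23, -2, 24, -15, -11, 22):
  c_1 = 0*15 + 0*-23 + 1*-2 + 0*24 + 1*-15 + 0*-11 + 1*22 = 5
  c_2 = -2*15 + 0*-23 + 5*-2 + 0*24 + 3*-15 + 0*-11 + 4*22 = 3
  c_3 = 2*15 + 0*-23 + -8*-2 + 0*24 + -4*-15 + 1*-11 + -4*22 = 7
  c_4 = 0*15 + 0*-23 + -1*-2 + 0*24 + 0*-15 + 0*-11 + 0*22 = 2
  c_5 = -1*15 + -1*-23 + 1*-2 + 0*24 + 0*-15 + 0*-11 + 0*22 = 6
  c_6 = 1*15 + 0*-23 + -5*-2 + 0*24 + -2*-15 + 1*-11 + -2*22 = 0
  c_7 = 0*15 + 0*-23 + 1*-2 + 1*24 + 1*-15 + 0*-11 + 0*22 = 7
Base-3 expansion of each c_i:
  c_1 = 5 = 2·3^0 + 1·3^1
  c_2 = 3 = 0·3^0 + 1·3^1
  c_3 = 7 = 1·3^0 + 2·3^1
  c_4 = 2 = 2·3^0
  c_5 = 6 = 0·3^0 + 2·3^1
  c_6 = 0
  c_7 = 7 = 1·3^0 + 2·3^1
p-restricted factor λ_0 = (2, 0, 1, 2, 0, 0, 1)
p-restricted factor λ_1 = (1, 1, 2, 0, 2, 0, 2)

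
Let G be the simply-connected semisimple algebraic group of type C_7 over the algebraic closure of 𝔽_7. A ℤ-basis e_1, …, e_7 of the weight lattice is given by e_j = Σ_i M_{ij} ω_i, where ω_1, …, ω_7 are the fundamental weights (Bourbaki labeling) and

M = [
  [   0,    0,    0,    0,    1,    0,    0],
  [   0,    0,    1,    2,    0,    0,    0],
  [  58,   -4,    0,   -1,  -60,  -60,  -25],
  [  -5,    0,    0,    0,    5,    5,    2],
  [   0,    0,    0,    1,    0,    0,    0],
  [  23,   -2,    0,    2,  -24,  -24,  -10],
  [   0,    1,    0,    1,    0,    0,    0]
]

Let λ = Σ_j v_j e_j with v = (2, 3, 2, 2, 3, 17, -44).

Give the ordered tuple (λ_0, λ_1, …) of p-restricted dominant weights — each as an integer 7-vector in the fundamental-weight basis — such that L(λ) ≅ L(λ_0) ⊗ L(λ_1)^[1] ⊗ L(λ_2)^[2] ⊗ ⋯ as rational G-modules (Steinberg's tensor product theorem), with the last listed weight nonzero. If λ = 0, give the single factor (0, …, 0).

ω-coordinates c = M·v, v = (2, 3, 2, 2, 3, 17, -44):
  c_1 = 0*2 + 0*3 + 0*2 + 0*2 + 1*3 + 0*17 + 0*-44 = 3
  c_2 = 0*2 + 0*3 + 1*2 + 2*2 + 0*3 + 0*17 + 0*-44 = 6
  c_3 = 58*2 + -4*3 + 0*2 + -1*2 + -60*3 + -60*17 + -25*-44 = 2
  c_4 = -5*2 + 0*3 + 0*2 + 0*2 + 5*3 + 5*17 + 2*-44 = 2
  c_5 = 0*2 + 0*3 + 0*2 + 1*2 + 0*3 + 0*17 + 0*-44 = 2
  c_6 = 23*2 + -2*3 + 0*2 + 2*2 + -24*3 + -24*17 + -10*-44 = 4
  c_7 = 0*2 + 1*3 + 0*2 + 1*2 + 0*3 + 0*17 + 0*-44 = 5
Writing each c_i in base p = 7:
  c_1 = 3 = 3·7^0
  c_2 = 6 = 6·7^0
  c_3 = 2 = 2·7^0
  c_4 = 2 = 2·7^0
  c_5 = 2 = 2·7^0
  c_6 = 4 = 4·7^0
  c_7 = 5 = 5·7^0
λ_0 = (3, 6, 2, 2, 2, 4, 5)

((3, 6, 2, 2, 2, 4, 5),)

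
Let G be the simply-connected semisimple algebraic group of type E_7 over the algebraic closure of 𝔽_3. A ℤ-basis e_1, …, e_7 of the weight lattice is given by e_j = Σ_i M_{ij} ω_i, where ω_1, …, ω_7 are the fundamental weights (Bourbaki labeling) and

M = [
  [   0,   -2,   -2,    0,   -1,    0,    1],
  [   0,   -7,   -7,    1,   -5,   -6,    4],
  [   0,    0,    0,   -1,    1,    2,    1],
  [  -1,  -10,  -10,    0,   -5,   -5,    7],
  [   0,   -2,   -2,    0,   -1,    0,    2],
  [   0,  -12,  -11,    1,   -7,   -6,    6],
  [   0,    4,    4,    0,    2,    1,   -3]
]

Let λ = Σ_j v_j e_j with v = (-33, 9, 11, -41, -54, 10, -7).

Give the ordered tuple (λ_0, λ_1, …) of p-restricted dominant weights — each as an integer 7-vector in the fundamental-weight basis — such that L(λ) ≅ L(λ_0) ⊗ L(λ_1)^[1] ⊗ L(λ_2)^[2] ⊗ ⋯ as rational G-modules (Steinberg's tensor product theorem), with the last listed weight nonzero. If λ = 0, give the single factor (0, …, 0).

ω-coordinates c = M·v, v = (-33, 9, 11, -41, -54, 10, -7):
  c_1 = (0)·(-33) + (-2)·(9) + (-2)·(11) + (0)·(-41) + (-1)·(-54) + 0·10 + (1)·(-7) = 7
  c_2 = (0)·(-33) + (-7)·(9) + (-7)·(11) + (1)·(-41) + (-5)·(-54) + (-6)·(10) + (4)·(-7) = 1
  c_3 = (0)·(-33) + 0·9 + 0·11 + (-1)·(-41) + (1)·(-54) + 2·10 + (1)·(-7) = 0
  c_4 = (-1)·(-33) + (-10)·(9) + (-10)·(11) + (0)·(-41) + (-5)·(-54) + (-5)·(10) + (7)·(-7) = 4
  c_5 = (0)·(-33) + (-2)·(9) + (-2)·(11) + (0)·(-41) + (-1)·(-54) + 0·10 + (2)·(-7) = 0
  c_6 = (0)·(-33) + (-12)·(9) + (-11)·(11) + (1)·(-41) + (-7)·(-54) + (-6)·(10) + (6)·(-7) = 6
  c_7 = (0)·(-33) + 4·9 + 4·11 + (0)·(-41) + (2)·(-54) + 1·10 + (-3)·(-7) = 3
p = 3; digits c_i = Σ_j d_{ij}·3^j, 0 ≤ d_{ij} < 3:
  c_1 = 7 = 1·3^0 + 2·3^1
  c_2 = 1 = 1·3^0
  c_3 = 0
  c_4 = 4 = 1·3^0 + 1·3^1
  c_5 = 0
  c_6 = 6 = 0·3^0 + 2·3^1
  c_7 = 3 = 0·3^0 + 1·3^1
Factor λ_0 = (1, 1, 0, 1, 0, 0, 0)
Factor λ_1 = (2, 0, 0, 1, 0, 2, 1)

((1, 1, 0, 1, 0, 0, 0), (2, 0, 0, 1, 0, 2, 1))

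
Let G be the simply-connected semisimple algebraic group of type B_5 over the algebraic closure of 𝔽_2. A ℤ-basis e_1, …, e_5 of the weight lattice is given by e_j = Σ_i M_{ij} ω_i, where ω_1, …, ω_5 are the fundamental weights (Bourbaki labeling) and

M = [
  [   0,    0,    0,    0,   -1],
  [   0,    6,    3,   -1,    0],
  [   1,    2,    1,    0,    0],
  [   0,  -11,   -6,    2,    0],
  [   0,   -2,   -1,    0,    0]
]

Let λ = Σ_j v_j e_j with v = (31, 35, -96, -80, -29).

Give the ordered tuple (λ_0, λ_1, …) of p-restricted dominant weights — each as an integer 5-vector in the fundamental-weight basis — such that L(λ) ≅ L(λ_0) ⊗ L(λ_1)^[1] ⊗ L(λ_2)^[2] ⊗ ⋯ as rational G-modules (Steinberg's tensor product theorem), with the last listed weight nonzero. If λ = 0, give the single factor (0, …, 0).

Converting to the ω-basis (c_i = row i of M dotted with v = (31, 35, -96, -80, -29)):
  c_1 = 0·31 + 0·35 + (0)·(-96) + (0)·(-80) + (-1)·(-29) = 29
  c_2 = 0·31 + 6·35 + (3)·(-96) + (-1)·(-80) + (0)·(-29) = 2
  c_3 = 1·31 + 2·35 + (1)·(-96) + (0)·(-80) + (0)·(-29) = 5
  c_4 = 0·31 + (-11)·(35) + (-6)·(-96) + (2)·(-80) + (0)·(-29) = 31
  c_5 = 0·31 + (-2)·(35) + (-1)·(-96) + (0)·(-80) + (0)·(-29) = 26
Writing each c_i in base p = 2:
  c_1 = 29 = 1·2^0 + 0·2^1 + 1·2^2 + 1·2^3 + 1·2^4
  c_2 = 2 = 0·2^0 + 1·2^1
  c_3 = 5 = 1·2^0 + 0·2^1 + 1·2^2
  c_4 = 31 = 1·2^0 + 1·2^1 + 1·2^2 + 1·2^3 + 1·2^4
  c_5 = 26 = 0·2^0 + 1·2^1 + 0·2^2 + 1·2^3 + 1·2^4
λ_0 = (1, 0, 1, 1, 0)
λ_1 = (0, 1, 0, 1, 1)
λ_2 = (1, 0, 1, 1, 0)
λ_3 = (1, 0, 0, 1, 1)
λ_4 = (1, 0, 0, 1, 1)

((1, 0, 1, 1, 0), (0, 1, 0, 1, 1), (1, 0, 1, 1, 0), (1, 0, 0, 1, 1), (1, 0, 0, 1, 1))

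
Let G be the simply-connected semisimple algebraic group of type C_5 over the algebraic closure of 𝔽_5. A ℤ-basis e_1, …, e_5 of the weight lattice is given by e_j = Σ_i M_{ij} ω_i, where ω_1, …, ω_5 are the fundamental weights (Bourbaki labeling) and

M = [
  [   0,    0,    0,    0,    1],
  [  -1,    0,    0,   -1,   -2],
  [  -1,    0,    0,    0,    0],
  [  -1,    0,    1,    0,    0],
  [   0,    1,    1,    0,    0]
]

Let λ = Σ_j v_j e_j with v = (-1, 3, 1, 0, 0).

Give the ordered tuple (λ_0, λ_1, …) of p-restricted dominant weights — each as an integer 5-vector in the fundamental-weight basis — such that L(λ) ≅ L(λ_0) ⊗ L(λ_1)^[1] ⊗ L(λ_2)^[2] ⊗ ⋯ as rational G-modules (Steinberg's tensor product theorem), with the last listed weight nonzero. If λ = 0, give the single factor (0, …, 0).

Converting to the ω-basis (c_i = row i of M dotted with v = (-1, 3, 1, 0, 0)):
  c_1 = (0)·(-1) + 0·3 + 0·1 + 0·0 + 1·0 = 0
  c_2 = (-1)·(-1) + 0·3 + 0·1 + (-1)·(0) + (-2)·(0) = 1
  c_3 = (-1)·(-1) + 0·3 + 0·1 + 0·0 + 0·0 = 1
  c_4 = (-1)·(-1) + 0·3 + 1·1 + 0·0 + 0·0 = 2
  c_5 = (0)·(-1) + 1·3 + 1·1 + 0·0 + 0·0 = 4
Writing each c_i in base p = 5:
  c_1 = 0
  c_2 = 1 = 1·5^0
  c_3 = 1 = 1·5^0
  c_4 = 2 = 2·5^0
  c_5 = 4 = 4·5^0
λ_0 = (0, 1, 1, 2, 4)

((0, 1, 1, 2, 4),)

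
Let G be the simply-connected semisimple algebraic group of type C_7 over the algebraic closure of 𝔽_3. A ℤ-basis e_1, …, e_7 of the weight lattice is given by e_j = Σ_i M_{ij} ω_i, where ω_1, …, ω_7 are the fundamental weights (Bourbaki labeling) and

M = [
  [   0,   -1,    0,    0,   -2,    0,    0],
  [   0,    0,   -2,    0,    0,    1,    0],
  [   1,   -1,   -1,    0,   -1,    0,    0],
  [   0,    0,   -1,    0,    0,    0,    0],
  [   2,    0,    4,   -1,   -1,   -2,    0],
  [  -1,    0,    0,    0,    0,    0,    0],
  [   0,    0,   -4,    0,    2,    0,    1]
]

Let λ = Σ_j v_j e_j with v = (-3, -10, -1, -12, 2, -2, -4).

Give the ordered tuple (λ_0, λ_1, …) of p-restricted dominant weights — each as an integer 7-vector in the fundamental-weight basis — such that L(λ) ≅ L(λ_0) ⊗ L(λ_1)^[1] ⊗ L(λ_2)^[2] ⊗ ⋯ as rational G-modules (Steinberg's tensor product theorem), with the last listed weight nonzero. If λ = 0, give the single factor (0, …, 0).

((0, 0, 0, 1, 1, 0, 1), (2, 0, 2, 0, 1, 1, 1))

Change of basis e → ω: c = M·v where v = (-3, -10, -1, -12, 2, -2, -4):
  c_1 = 0*-3 + -1*-10 + 0*-1 + 0*-12 + -2*2 + 0*-2 + 0*-4 = 6
  c_2 = 0*-3 + 0*-10 + -2*-1 + 0*-12 + 0*2 + 1*-2 + 0*-4 = 0
  c_3 = 1*-3 + -1*-10 + -1*-1 + 0*-12 + -1*2 + 0*-2 + 0*-4 = 6
  c_4 = 0*-3 + 0*-10 + -1*-1 + 0*-12 + 0*2 + 0*-2 + 0*-4 = 1
  c_5 = 2*-3 + 0*-10 + 4*-1 + -1*-12 + -1*2 + -2*-2 + 0*-4 = 4
  c_6 = -1*-3 + 0*-10 + 0*-1 + 0*-12 + 0*2 + 0*-2 + 0*-4 = 3
  c_7 = 0*-3 + 0*-10 + -4*-1 + 0*-12 + 2*2 + 0*-2 + 1*-4 = 4
p = 3; digits c_i = Σ_j d_{ij}·3^j, 0 ≤ d_{ij} < 3:
  c_1 = 6 = 0·3^0 + 2·3^1
  c_2 = 0
  c_3 = 6 = 0·3^0 + 2·3^1
  c_4 = 1 = 1·3^0
  c_5 = 4 = 1·3^0 + 1·3^1
  c_6 = 3 = 0·3^0 + 1·3^1
  c_7 = 4 = 1·3^0 + 1·3^1
p-restricted factor λ_0 = (0, 0, 0, 1, 1, 0, 1)
p-restricted factor λ_1 = (2, 0, 2, 0, 1, 1, 1)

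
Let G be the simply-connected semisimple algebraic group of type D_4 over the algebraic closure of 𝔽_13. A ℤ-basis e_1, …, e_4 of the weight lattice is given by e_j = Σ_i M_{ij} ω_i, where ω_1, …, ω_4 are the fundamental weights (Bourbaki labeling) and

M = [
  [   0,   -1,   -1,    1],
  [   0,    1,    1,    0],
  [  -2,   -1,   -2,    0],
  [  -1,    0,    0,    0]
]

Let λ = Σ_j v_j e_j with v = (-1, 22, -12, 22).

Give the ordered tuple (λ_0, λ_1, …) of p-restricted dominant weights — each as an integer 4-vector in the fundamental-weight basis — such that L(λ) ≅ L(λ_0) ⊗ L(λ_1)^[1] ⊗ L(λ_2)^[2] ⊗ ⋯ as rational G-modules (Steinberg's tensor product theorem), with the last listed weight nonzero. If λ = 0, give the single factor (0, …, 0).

ω-coordinates c = M·v, v = (-1, 22, -12, 22):
  c_1 = 0*-1 + -1*22 + -1*-12 + 1*22 = 12
  c_2 = 0*-1 + 1*22 + 1*-12 + 0*22 = 10
  c_3 = -2*-1 + -1*22 + -2*-12 + 0*22 = 4
  c_4 = -1*-1 + 0*22 + 0*-12 + 0*22 = 1
p = 13; digits c_i = Σ_j d_{ij}·13^j, 0 ≤ d_{ij} < 13:
  c_1 = 12 = 12·13^0
  c_2 = 10 = 10·13^0
  c_3 = 4 = 4·13^0
  c_4 = 1 = 1·13^0
Factor λ_0 = (12, 10, 4, 1)

((12, 10, 4, 1),)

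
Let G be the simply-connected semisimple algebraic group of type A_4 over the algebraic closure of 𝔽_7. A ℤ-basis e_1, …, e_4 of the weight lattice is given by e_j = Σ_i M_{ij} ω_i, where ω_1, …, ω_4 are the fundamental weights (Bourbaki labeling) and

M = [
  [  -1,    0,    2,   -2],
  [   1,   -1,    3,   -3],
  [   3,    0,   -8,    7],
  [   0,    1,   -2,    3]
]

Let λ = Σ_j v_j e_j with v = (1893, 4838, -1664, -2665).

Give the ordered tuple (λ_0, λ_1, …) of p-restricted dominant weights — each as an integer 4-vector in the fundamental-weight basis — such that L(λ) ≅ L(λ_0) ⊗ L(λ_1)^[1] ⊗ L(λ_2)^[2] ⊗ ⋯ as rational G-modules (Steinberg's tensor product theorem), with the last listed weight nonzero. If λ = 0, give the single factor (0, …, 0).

((4, 2, 0, 3), (1, 1, 6, 3), (2, 1, 6, 3))

Compute c_i = Σ_j M_{ij} v_j with v = (1893, 4838, -1664, -2665):
  c_1 = -1*1893 + 0*4838 + 2*-1664 + -2*-2665 = 109
  c_2 = 1*1893 + -1*4838 + 3*-1664 + -3*-2665 = 58
  c_3 = 3*1893 + 0*4838 + -8*-1664 + 7*-2665 = 336
  c_4 = 0*1893 + 1*4838 + -2*-1664 + 3*-2665 = 171
p = 7; digits c_i = Σ_j d_{ij}·7^j, 0 ≤ d_{ij} < 7:
  c_1 = 109 = 4·7^0 + 1·7^1 + 2·7^2
  c_2 = 58 = 2·7^0 + 1·7^1 + 1·7^2
  c_3 = 336 = 0·7^0 + 6·7^1 + 6·7^2
  c_4 = 171 = 3·7^0 + 3·7^1 + 3·7^2
Factor λ_0 = (4, 2, 0, 3)
Factor λ_1 = (1, 1, 6, 3)
Factor λ_2 = (2, 1, 6, 3)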